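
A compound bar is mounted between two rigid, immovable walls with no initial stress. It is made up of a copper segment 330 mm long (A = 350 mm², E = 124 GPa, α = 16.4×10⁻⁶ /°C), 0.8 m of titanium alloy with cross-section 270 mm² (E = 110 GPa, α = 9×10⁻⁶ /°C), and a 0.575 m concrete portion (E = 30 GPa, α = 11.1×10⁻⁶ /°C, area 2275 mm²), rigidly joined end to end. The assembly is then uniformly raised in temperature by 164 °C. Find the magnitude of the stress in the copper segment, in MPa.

σ ≈ 207 MPa (compressive)

If the supports were absent, the total length change would be Σ αᵢΔT Lᵢ = 16.4×10⁻⁶×164×330 + 9×10⁻⁶×164×800 + 11.1×10⁻⁶×164×575 = 3.115 mm.
The walls prevent any net length change, so an axial force P (same in every segment) develops. Compatibility: P · Σ Lᵢ/(AᵢEᵢ) = δ_free.
The series flexibility is Σ Lᵢ/(AᵢEᵢ) = 330/(350×124×10³) + 800/(270×110×10³) + 575/(2275×30×10³) = 4.296×10⁻⁵ mm/N.
P = 3.115 / 4.296×10⁻⁵ = 72500 N = 72.5 kN, compressive.
σ_{copper} = P / A = 72500 / 350 = 207.2 MPa.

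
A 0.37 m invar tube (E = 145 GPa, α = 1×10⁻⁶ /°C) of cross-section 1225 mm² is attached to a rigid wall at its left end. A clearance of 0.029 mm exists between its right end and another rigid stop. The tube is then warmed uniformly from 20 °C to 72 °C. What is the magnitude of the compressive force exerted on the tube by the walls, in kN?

Unrestrained expansion: δ_free = αΔT L = 1×10⁻⁶ × 52 × 370 = 0.01924 mm.
This is smaller than the 0.029 mm clearance, so the tube expands freely without reaching the stop — the stress is zero.

P ≈ 0 kN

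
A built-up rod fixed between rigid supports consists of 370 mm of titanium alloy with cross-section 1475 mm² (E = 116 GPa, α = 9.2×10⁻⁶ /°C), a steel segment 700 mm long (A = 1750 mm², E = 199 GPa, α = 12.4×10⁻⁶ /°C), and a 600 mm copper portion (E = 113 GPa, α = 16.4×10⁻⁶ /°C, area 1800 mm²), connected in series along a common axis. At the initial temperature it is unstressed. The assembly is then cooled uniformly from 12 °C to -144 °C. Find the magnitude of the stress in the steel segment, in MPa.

σ ≈ 274 MPa (tensile)

With the walls removed the bar would change length by δ_free = Σ αᵢΔT Lᵢ = 9.2×10⁻⁶×156×370 + 12.4×10⁻⁶×156×700 + 16.4×10⁻⁶×156×600 = 3.42 mm.
The rigid supports impose zero overall length change; the single axial force P common to all segments must satisfy P Σ Lᵢ/(AᵢEᵢ) = δ_free.
The series flexibility is Σ Lᵢ/(AᵢEᵢ) = 370/(1475×116×10³) + 700/(1750×199×10³) + 600/(1800×113×10³) = 7.122×10⁻⁶ mm/N.
P = 3.42 / 7.122×10⁻⁶ = 480200 N = 480.2 kN, tensile.
σ_{steel} = P / A = 480200 / 1750 = 274.4 MPa.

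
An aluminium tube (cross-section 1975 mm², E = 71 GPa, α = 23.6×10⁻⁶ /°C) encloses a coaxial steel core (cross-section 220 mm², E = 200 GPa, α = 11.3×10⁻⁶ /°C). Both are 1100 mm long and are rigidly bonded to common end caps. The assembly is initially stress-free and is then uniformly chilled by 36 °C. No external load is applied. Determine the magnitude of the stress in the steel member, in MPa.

σ ≈ 67.4 MPa (compressive)

The aluminium has the larger α, so on cooling it would change length more than the steel if both were free. The rigid plates force a common final length, so the aluminium is put into tension and the steel into compression, with equal and opposite forces P (no external load).
Setting the final lengths equal and cancelling L: (α₁ − α₂)ΔT = P/(A₁E₁) + P/(A₂E₂).
|α₁ − α₂|·ΔT = 12.3×10⁻⁶ × 36 = 0.0004428.
1/(A₁E₁) + 1/(A₂E₂) = 1/(1975×71×10³) + 1/(220×200×10³) = 2.986×10⁻⁸ N⁻¹.
P = 0.0004428 / 2.986×10⁻⁸ = 14830 N = 14.83 kN.
σ_{steel} = P/A₂ = 14830/220 = 67.41 MPa, compressive.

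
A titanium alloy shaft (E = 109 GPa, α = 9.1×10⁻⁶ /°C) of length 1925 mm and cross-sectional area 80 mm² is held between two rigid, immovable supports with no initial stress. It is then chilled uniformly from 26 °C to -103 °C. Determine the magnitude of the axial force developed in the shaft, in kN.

With zero net strain, σ = E·αΔT = 109 GPa × 9.1×10⁻⁶ × 129 = 128 MPa.
Axial force P = σA = 128 × 80 = 10240 N = 10.24 kN, tensile.

P ≈ 10.2 kN (tensile)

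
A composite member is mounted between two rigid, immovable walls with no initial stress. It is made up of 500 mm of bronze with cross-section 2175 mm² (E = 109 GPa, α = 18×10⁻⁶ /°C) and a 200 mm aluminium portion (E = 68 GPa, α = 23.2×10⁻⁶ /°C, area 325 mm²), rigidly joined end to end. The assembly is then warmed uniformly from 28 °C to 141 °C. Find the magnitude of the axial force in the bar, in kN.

P ≈ 138 kN (compressive)

If the supports were absent, the total length change would be Σ αᵢΔT Lᵢ = 18×10⁻⁶×113×500 + 23.2×10⁻⁶×113×200 = 1.541 mm.
Since the ends are fixed, an axial force P builds up, equal in every segment, with P · Σ Lᵢ/(AᵢEᵢ) = δ_free.
Σ Lᵢ/(AᵢEᵢ) = 500/(2175×109×10³) + 200/(325×68×10³) = 1.116×10⁻⁵ mm/N.
So P = 1.541 / 1.116×10⁻⁵ = 138.1 kN, compressive.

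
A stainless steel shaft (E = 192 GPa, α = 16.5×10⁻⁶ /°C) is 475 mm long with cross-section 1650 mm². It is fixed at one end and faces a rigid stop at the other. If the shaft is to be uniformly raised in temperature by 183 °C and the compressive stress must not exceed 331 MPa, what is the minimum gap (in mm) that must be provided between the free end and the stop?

g ≈ 0.615 mm

Free expansion if unrestrained: δ_free = αΔT L = 16.5×10⁻⁶ × 183 × 475 = 1.434 mm.
A stress of 331 MPa corresponds to the wall pushing the shaft back by σL/E = 331×475/(192×10³) = 0.8189 mm.
The gap must absorb the remainder: g_min = 1.434 − 0.8189 = 0.6154 mm.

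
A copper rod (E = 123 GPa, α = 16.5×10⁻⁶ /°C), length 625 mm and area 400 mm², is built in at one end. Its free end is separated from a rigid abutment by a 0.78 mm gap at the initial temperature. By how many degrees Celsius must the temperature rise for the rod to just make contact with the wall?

ΔT ≈ 75.6 °C

Contact occurs when the free expansion equals the gap: αΔT L = 0.78 mm.
ΔT = 0.78 / (16.5×10⁻⁶ × 625) = 75.64 °C.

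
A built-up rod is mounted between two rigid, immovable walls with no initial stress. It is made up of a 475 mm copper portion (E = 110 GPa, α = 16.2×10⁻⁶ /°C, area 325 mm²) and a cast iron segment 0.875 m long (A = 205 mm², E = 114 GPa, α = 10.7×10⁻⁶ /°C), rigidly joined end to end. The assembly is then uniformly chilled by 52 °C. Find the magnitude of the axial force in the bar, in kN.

With the walls removed the bar would change length by δ_free = Σ αᵢΔT Lᵢ = 16.2×10⁻⁶×52×475 + 10.7×10⁻⁶×52×875 = 0.887 mm.
The rigid supports impose zero overall length change; the single axial force P common to all segments must satisfy P Σ Lᵢ/(AᵢEᵢ) = δ_free.
The series flexibility is Σ Lᵢ/(AᵢEᵢ) = 475/(325×110×10³) + 875/(205×114×10³) = 5.073×10⁻⁵ mm/N.
P = 0.887 / 5.073×10⁻⁵ = 17490 N = 17.49 kN, tensile.

P ≈ 17.5 kN (tensile)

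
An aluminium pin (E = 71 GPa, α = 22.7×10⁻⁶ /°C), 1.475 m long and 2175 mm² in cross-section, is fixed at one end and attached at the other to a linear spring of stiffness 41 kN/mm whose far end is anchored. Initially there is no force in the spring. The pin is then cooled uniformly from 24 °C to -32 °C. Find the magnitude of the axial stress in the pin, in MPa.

σ ≈ 25.4 MPa (tensile)

Free thermal contraction: δ_free = αΔT L = 22.7×10⁻⁶ × 56 × 1475 = 1.875 mm.
With a force P in the spring, the elastic change of the pin is PL/(AE) and that of the spring is P/k; compatibility requires their sum to equal δ_free.
So P = δ_free / [L/(AE) + 1/k] = 1.875 / [ 1475/(2175×71×10³) + 1/(41×10³) ].
P = 1.875 / 3.394×10⁻⁵ = 55240 N.
σ = P/A = 55240/2175 = 25.4 MPa.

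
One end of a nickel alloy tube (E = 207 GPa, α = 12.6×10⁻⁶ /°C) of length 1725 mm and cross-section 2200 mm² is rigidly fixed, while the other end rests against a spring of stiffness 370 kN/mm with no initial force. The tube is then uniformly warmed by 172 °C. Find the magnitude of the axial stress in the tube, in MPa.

Free thermal expansion: δ_free = αΔT L = 12.6×10⁻⁶ × 172 × 1725 = 3.738 mm.
Let P be the compressive force at the spring. The tube shortens elastically by PL/(AE) and the spring compresses by P/k; together these equal δ_free.
P [ L/(AE) + 1/k ] = δ_free → P [ 1725/(2200×207×10³) + 1/(370×10³) ] = 3.738.
P = 3.738 / 6.491×10⁻⁶ = 576000 N.
σ = P/A = 576000/2200 = 261.8 MPa.

σ ≈ 262 MPa (compressive)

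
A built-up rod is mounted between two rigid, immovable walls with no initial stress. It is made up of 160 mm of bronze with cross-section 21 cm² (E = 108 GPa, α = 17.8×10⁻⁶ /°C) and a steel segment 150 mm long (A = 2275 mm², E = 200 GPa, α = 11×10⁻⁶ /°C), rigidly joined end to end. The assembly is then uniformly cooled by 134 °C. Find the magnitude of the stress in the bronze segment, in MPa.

If the supports were absent, the total length change would be Σ αᵢΔT Lᵢ = 17.8×10⁻⁶×134×160 + 11×10⁻⁶×134×150 = 0.6027 mm.
The walls prevent any net length change, so an axial force P (same in every segment) develops. Compatibility: P · Σ Lᵢ/(AᵢEᵢ) = δ_free.
Σ Lᵢ/(AᵢEᵢ) = 160/(2100×108×10³) + 150/(2275×200×10³) = 1.035×10⁻⁶ mm/N.
Hence P = δ_free / Σ(L/AE) = 0.6027/1.035×10⁻⁶ = 582.3 kN (tensile).
σ_{bronze} = P / A = 582300 / 2100 = 277.3 MPa.

σ ≈ 277 MPa (tensile)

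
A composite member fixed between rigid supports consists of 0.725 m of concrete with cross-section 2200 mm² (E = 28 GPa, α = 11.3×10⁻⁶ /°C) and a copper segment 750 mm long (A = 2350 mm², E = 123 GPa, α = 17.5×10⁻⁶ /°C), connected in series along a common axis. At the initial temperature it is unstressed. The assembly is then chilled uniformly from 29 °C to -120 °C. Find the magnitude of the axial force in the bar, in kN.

With the walls removed the bar would change length by δ_free = Σ αᵢΔT Lᵢ = 11.3×10⁻⁶×149×725 + 17.5×10⁻⁶×149×750 = 3.176 mm.
Since the ends are fixed, an axial force P builds up, equal in every segment, with P · Σ Lᵢ/(AᵢEᵢ) = δ_free.
Σ Lᵢ/(AᵢEᵢ) = 725/(2200×28×10³) + 750/(2350×123×10³) = 1.436×10⁻⁵ mm/N.
So P = 3.176 / 1.436×10⁻⁵ = 221.1 kN, tensile.

P ≈ 221 kN (tensile)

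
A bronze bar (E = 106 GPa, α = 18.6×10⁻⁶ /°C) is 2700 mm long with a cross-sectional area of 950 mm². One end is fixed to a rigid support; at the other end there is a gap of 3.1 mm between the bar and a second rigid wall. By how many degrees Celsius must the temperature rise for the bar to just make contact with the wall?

ΔT ≈ 61.7 °C

The gap closes when αΔT L = 3.1 mm, since the bar is still unstressed at that instant.
ΔT = 3.1 / (18.6×10⁻⁶ × 2700) = 61.73 °C.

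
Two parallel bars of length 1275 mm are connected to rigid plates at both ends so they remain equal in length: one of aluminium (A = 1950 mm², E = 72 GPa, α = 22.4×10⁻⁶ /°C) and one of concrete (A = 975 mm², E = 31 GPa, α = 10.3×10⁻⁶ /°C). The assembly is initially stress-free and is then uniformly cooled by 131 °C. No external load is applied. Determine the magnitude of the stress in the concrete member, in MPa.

σ ≈ 40.4 MPa (compressive)

The aluminium has the larger α, so on cooling it would change length more than the concrete if both were free. The rigid plates force a common final length, so the aluminium is put into tension and the concrete into compression, with equal and opposite forces P (no external load).
Equating the net (thermal + elastic) strains gives |α₁ − α₂|·ΔT = P·[1/(A₁E₁) + 1/(A₂E₂)].
|α₁ − α₂|·ΔT = 12.1×10⁻⁶ × 131 = 0.001585.
1/(A₁E₁) + 1/(A₂E₂) = 1/(1950×72×10³) + 1/(975×31×10³) = 4.021×10⁻⁸ N⁻¹.
P = 0.001585 / 4.021×10⁻⁸ = 39420 N = 39.42 kN.
σ_{concrete} = P/A₂ = 39420/975 = 40.43 MPa, compressive.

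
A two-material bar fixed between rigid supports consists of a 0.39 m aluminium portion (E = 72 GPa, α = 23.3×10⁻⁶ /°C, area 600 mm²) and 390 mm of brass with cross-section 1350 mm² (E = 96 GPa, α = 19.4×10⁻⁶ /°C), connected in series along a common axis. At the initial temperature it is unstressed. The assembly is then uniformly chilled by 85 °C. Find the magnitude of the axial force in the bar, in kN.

Free thermal contraction of the whole bar: Σ αᵢΔT Lᵢ = 23.3×10⁻⁶×85×390 + 19.4×10⁻⁶×85×390 = 1.416 mm.
Since the ends are fixed, an axial force P builds up, equal in every segment, with P · Σ Lᵢ/(AᵢEᵢ) = δ_free.
The series flexibility is Σ Lᵢ/(AᵢEᵢ) = 390/(600×72×10³) + 390/(1350×96×10³) = 1.204×10⁻⁵ mm/N.
P = 1.416 / 1.204×10⁻⁵ = 117600 N = 117.6 kN, tensile.

P ≈ 118 kN (tensile)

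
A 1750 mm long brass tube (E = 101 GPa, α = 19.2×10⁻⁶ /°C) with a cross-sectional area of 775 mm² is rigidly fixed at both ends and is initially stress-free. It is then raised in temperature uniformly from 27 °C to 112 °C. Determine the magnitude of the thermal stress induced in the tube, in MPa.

σ ≈ 165 MPa (compressive)

Because both ends are immovable the net strain is zero, and the suppressed thermal strain is αΔT = 19.2×10⁻⁶ × 85 = 1632×10⁻⁶.
The stress required to suppress this strain is σ = Eε = 101×10³ × 1632×10⁻⁶ = 164.8 MPa, compressive since the tube is trying to expand.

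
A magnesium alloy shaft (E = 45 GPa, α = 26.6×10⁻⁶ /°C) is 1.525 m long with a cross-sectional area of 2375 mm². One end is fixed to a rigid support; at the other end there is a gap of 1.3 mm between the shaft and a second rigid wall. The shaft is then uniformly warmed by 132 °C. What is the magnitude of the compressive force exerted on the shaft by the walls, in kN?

If the wall were absent the shaft would grow by αΔT L = 26.6×10⁻⁶ × 132 × 1525 = 5.355 mm.
The gap closes (δ_free > 1.3 mm) and the wall then resists a further 5.355 − 1.3 = 4.055 mm of expansion.
So σ = E(δ_free − g)/L = 45×10³ × 4.055/1525 = 119.6 MPa.
P = σA = 119.6 × 2375 = 284.2 kN.

P ≈ 284 kN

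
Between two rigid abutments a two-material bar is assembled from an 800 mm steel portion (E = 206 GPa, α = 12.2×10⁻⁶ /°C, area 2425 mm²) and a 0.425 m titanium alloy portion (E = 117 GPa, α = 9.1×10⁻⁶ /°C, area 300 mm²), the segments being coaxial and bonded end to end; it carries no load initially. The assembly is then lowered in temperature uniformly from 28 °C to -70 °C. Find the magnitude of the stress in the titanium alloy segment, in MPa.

With the walls removed the bar would change length by δ_free = Σ αᵢΔT Lᵢ = 12.2×10⁻⁶×98×800 + 9.1×10⁻⁶×98×425 = 1.335 mm.
Since the ends are fixed, an axial force P builds up, equal in every segment, with P · Σ Lᵢ/(AᵢEᵢ) = δ_free.
The series flexibility is Σ Lᵢ/(AᵢEᵢ) = 800/(2425×206×10³) + 425/(300×117×10³) = 1.371×10⁻⁵ mm/N.
Hence P = δ_free / Σ(L/AE) = 1.335/1.371×10⁻⁵ = 97.41 kN (tensile).
σ_{titanium alloy} = P / A = 97410 / 300 = 324.7 MPa.

σ ≈ 325 MPa (tensile)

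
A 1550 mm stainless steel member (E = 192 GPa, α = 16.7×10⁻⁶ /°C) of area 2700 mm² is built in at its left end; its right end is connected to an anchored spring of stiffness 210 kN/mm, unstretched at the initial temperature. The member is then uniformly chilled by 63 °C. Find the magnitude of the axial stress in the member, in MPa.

The unrestrained thermal change is αΔT L = 16.7×10⁻⁶ × 63 × 1550 = 1.631 mm.
With a force P in the spring, the elastic change of the member is PL/(AE) and that of the spring is P/k; compatibility requires their sum to equal δ_free.
P [ L/(AE) + 1/k ] = δ_free → P [ 1550/(2700×192×10³) + 1/(210×10³) ] = 1.631.
P = 1.631 / 7.752×10⁻⁶ = 210400 N.
σ = P/A = 210400/2700 = 77.91 MPa.

σ ≈ 77.9 MPa (tensile)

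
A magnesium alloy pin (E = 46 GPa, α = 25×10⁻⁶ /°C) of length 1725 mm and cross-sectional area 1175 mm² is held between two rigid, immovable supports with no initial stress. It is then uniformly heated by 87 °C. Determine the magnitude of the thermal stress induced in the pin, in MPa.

The supports are rigid, so the total axial strain is zero. The restrained thermal strain is ε = αΔT = 25×10⁻⁶ × 87 = 2175×10⁻⁶.
The stress required to suppress this strain is σ = Eε = 46×10³ × 2175×10⁻⁶ = 100 MPa, compressive since the pin is trying to expand.

σ ≈ 100 MPa (compressive)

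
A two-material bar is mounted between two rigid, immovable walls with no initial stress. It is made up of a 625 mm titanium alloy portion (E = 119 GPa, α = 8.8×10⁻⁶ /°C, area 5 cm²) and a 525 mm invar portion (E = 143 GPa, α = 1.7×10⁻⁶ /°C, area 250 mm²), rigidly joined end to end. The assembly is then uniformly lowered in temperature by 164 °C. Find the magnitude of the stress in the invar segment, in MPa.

σ ≈ 166 MPa (tensile)

Free thermal contraction of the whole bar: Σ αᵢΔT Lᵢ = 8.8×10⁻⁶×164×625 + 1.7×10⁻⁶×164×525 = 1.048 mm.
The rigid supports impose zero overall length change; the single axial force P common to all segments must satisfy P Σ Lᵢ/(AᵢEᵢ) = δ_free.
Σ Lᵢ/(AᵢEᵢ) = 625/(500×119×10³) + 525/(250×143×10³) = 2.519×10⁻⁵ mm/N.
Hence P = δ_free / Σ(L/AE) = 1.048/2.519×10⁻⁵ = 41.62 kN (tensile).
σ_{invar} = P / A = 41620 / 250 = 166.5 MPa.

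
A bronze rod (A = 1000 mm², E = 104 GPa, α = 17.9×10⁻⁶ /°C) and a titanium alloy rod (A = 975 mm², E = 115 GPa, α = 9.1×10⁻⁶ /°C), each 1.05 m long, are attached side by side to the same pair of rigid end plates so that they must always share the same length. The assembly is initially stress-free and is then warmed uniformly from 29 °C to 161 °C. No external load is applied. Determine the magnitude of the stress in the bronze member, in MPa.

σ ≈ 62.7 MPa (compressive)

Both members must finish at the same length. With the larger α, the bronze tends to over-expand; the plates restrain it, putting the bronze in compression and the titanium alloy in tension. With no external load the two internal forces are equal and opposite, magnitude P.
Compatibility of the two members (thermal + elastic change equal): (α₁ − α₂)ΔT = P·[1/(A₁E₁) + 1/(A₂E₂)].
|α₁ − α₂|·ΔT = 8.8×10⁻⁶ × 132 = 0.001162.
1/(A₁E₁) + 1/(A₂E₂) = 1/(1000×104×10³) + 1/(975×115×10³) = 1.853×10⁻⁸ N⁻¹.
So P = 0.001162 / 1.853×10⁻⁸ = 62.67 kN.
σ_{bronze} = P/A₁ = 62670/1000 = 62.67 MPa, compressive.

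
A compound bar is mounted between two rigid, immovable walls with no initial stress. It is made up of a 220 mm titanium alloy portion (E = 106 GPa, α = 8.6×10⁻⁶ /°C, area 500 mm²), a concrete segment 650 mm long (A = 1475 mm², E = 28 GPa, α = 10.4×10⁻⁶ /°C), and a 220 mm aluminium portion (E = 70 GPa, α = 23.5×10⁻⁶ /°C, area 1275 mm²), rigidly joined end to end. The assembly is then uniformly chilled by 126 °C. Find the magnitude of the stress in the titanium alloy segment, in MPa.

Free thermal contraction of the whole bar: Σ αᵢΔT Lᵢ = 8.6×10⁻⁶×126×220 + 10.4×10⁻⁶×126×650 + 23.5×10⁻⁶×126×220 = 1.742 mm.
The rigid supports impose zero overall length change; the single axial force P common to all segments must satisfy P Σ Lᵢ/(AᵢEᵢ) = δ_free.
The series flexibility is Σ Lᵢ/(AᵢEᵢ) = 220/(500×106×10³) + 650/(1475×28×10³) + 220/(1275×70×10³) = 2.235×10⁻⁵ mm/N.
P = 1.742 / 2.235×10⁻⁵ = 77910 N = 77.91 kN, tensile.
σ_{titanium alloy} = P / A = 77910 / 500 = 155.8 MPa.

σ ≈ 156 MPa (tensile)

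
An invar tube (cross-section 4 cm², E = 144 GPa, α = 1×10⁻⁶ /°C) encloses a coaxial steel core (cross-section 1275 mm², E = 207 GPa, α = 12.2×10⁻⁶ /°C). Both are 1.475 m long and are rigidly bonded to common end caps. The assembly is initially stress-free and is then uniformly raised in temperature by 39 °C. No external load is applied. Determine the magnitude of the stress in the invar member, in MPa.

σ ≈ 51.6 MPa (tensile)

The steel has the larger α, so on heating it would change length more than the invar if both were free. The rigid plates force a common final length, so the steel is put into compression and the invar into tension, with equal and opposite forces P (no external load).
Equating the net (thermal + elastic) strains gives |α₁ − α₂|·ΔT = P·[1/(A₁E₁) + 1/(A₂E₂)].
|α₁ − α₂|·ΔT = 11.2×10⁻⁶ × 39 = 0.0004368.
1/(A₁E₁) + 1/(A₂E₂) = 1/(400×144×10³) + 1/(1275×207×10³) = 2.115×10⁻⁸ N⁻¹.
P = 0.0004368 / 2.115×10⁻⁸ = 20650 N = 20.65 kN.
σ_{invar} = P/A₁ = 20650/400 = 51.63 MPa, tensile.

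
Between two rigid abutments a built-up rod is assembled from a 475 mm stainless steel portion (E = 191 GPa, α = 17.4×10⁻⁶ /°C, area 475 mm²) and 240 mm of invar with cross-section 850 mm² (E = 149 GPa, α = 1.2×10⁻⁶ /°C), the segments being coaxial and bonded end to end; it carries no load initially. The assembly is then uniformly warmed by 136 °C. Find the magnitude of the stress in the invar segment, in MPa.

With the walls removed the bar would change length by δ_free = Σ αᵢΔT Lᵢ = 17.4×10⁻⁶×136×475 + 1.2×10⁻⁶×136×240 = 1.163 mm.
The walls prevent any net length change, so an axial force P (same in every segment) develops. Compatibility: P · Σ Lᵢ/(AᵢEᵢ) = δ_free.
Σ Lᵢ/(AᵢEᵢ) = 475/(475×191×10³) + 240/(850×149×10³) = 7.131×10⁻⁶ mm/N.
Hence P = δ_free / Σ(L/AE) = 1.163/7.131×10⁻⁶ = 163.1 kN (compressive).
σ_{invar} = P / A = 163100 / 850 = 191.9 MPa.

σ ≈ 192 MPa (compressive)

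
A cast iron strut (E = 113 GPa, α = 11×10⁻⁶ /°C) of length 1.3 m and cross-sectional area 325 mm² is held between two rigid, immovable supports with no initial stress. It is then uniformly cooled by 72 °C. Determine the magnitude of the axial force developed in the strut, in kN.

With zero net strain, σ = E·αΔT = 113 GPa × 11×10⁻⁶ × 72 = 89.5 MPa.
P = AEαΔT = 325 × 113×10³ × 11×10⁻⁶ × 72 = 29.09 kN (tensile).

P ≈ 29.1 kN (tensile)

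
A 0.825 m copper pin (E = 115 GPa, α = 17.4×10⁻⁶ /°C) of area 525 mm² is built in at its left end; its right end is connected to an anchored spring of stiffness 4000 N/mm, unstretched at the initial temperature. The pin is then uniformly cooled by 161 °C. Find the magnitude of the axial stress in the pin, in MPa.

σ ≈ 16.7 MPa (tensile)

If the spring were absent the pin would shorten by αΔT L = 17.4×10⁻⁶ × 161 × 825 = 2.311 mm.
With a force P in the spring, the elastic change of the pin is PL/(AE) and that of the spring is P/k; compatibility requires their sum to equal δ_free.
P [ L/(AE) + 1/k ] = δ_free → P [ 825/(525×115×10³) + 1/(4000) ] = 2.311.
P = 2.311 / 0.0002637 = 8766 N.
σ = P/A = 8766/525 = 16.7 MPa.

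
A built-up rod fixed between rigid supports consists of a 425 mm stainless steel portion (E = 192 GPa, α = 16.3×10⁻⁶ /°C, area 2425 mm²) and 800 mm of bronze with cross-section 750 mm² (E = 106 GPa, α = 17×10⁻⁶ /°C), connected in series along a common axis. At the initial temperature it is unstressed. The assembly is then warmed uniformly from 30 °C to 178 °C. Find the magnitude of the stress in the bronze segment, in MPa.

σ ≈ 369 MPa (compressive)

If the supports were absent, the total length change would be Σ αᵢΔT Lᵢ = 16.3×10⁻⁶×148×425 + 17×10⁻⁶×148×800 = 3.038 mm.
Since the ends are fixed, an axial force P builds up, equal in every segment, with P · Σ Lᵢ/(AᵢEᵢ) = δ_free.
The series flexibility is Σ Lᵢ/(AᵢEᵢ) = 425/(2425×192×10³) + 800/(750×106×10³) = 1.098×10⁻⁵ mm/N.
Hence P = δ_free / Σ(L/AE) = 3.038/1.098×10⁻⁵ = 276.8 kN (compressive).
σ_{bronze} = P / A = 276800 / 750 = 369.1 MPa.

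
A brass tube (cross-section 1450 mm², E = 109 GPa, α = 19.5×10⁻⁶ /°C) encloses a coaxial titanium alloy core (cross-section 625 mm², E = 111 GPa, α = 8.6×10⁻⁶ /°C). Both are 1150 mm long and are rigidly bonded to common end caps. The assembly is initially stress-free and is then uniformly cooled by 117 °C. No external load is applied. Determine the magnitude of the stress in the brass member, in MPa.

σ ≈ 42.4 MPa (tensile)

Both members must finish at the same length. With the larger α, the brass tends to over-contract; the plates restrain it, putting the brass in tension and the titanium alloy in compression. With no external load the two internal forces are equal and opposite, magnitude P.
Compatibility of the two members (thermal + elastic change equal): (α₁ − α₂)ΔT = P·[1/(A₁E₁) + 1/(A₂E₂)].
|α₁ − α₂|·ΔT = 10.9×10⁻⁶ × 117 = 0.001275.
1/(A₁E₁) + 1/(A₂E₂) = 1/(1450×109×10³) + 1/(625×111×10³) = 2.074×10⁻⁸ N⁻¹.
So P = 0.001275 / 2.074×10⁻⁸ = 61.49 kN.
σ_{brass} = P/A₁ = 61490/1450 = 42.4 MPa, tensile.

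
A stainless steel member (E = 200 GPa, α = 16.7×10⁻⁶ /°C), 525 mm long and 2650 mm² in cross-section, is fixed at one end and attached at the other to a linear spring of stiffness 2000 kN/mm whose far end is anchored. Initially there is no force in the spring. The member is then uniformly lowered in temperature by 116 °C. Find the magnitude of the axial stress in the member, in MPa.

If the spring were absent the member would shorten by αΔT L = 16.7×10⁻⁶ × 116 × 525 = 1.017 mm.
Let P be the tensile force in the spring. The member extends elastically by PL/(AE) and the spring stretches by P/k; together these equal δ_free.
So P = δ_free / [L/(AE) + 1/k] = 1.017 / [ 525/(2650×200×10³) + 1/(2000×10³) ].
P = 1.017 / 1.491×10⁻⁶ = 682300 N.
σ = P/A = 682300/2650 = 257.5 MPa.

σ ≈ 257 MPa (tensile)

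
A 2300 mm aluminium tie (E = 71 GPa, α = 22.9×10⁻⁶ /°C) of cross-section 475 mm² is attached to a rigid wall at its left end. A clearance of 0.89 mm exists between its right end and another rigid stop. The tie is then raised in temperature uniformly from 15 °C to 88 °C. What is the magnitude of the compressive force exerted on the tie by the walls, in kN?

P ≈ 43.3 kN

Unrestrained expansion: δ_free = αΔT L = 22.9×10⁻⁶ × 73 × 2300 = 3.845 mm.
After closing the 0.89 mm clearance, 3.845 − 0.89 = 2.955 mm of expansion remains to be suppressed by the wall.
That suppressed elongation corresponds to σ = E·Δ/L = 71×10³ × 2.955/2300 = 91.22 MPa.
Force on the wall = σA = 91.22 × 475 mm² = 43.33 kN.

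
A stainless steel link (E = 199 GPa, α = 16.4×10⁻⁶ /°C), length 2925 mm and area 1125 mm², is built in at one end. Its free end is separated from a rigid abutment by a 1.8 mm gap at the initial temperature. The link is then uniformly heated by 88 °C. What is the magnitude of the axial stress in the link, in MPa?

Unrestrained expansion: δ_free = αΔT L = 16.4×10⁻⁶ × 88 × 2925 = 4.221 mm.
The gap closes (δ_free > 1.8 mm) and the wall then resists a further 4.221 − 1.8 = 2.421 mm of expansion.
That suppressed elongation corresponds to σ = E·Δ/L = 199×10³ × 2.421/2925 = 164.7 MPa.

σ ≈ 165 MPa (compressive)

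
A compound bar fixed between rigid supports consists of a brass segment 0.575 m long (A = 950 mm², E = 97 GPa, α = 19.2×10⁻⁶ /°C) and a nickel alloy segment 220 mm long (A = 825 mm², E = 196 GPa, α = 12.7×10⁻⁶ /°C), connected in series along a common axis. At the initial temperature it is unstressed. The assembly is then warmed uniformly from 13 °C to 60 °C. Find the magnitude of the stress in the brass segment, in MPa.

σ ≈ 90.1 MPa (compressive)

Free thermal expansion of the whole bar: Σ αᵢΔT Lᵢ = 19.2×10⁻⁶×47×575 + 12.7×10⁻⁶×47×220 = 0.6502 mm.
The rigid supports impose zero overall length change; the single axial force P common to all segments must satisfy P Σ Lᵢ/(AᵢEᵢ) = δ_free.
Σ Lᵢ/(AᵢEᵢ) = 575/(950×97×10³) + 220/(825×196×10³) = 7.6×10⁻⁶ mm/N.
P = 0.6502 / 7.6×10⁻⁶ = 85550 N = 85.55 kN, compressive.
σ_{brass} = P / A = 85550 / 950 = 90.05 MPa.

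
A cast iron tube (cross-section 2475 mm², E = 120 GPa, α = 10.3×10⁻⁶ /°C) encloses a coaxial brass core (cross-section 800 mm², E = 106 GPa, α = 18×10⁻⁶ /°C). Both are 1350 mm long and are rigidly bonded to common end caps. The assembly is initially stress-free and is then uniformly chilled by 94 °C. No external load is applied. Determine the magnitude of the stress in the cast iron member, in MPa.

σ ≈ 19.3 MPa (compressive)

Both members must finish at the same length. With the larger α, the brass tends to over-contract; the plates restrain it, putting the brass in tension and the cast iron in compression. With no external load the two internal forces are equal and opposite, magnitude P.
Compatibility of the two members (thermal + elastic change equal): (α₁ − α₂)ΔT = P·[1/(A₁E₁) + 1/(A₂E₂)].
|α₁ − α₂|·ΔT = 7.7×10⁻⁶ × 94 = 0.0007238.
1/(A₁E₁) + 1/(A₂E₂) = 1/(2475×120×10³) + 1/(800×106×10³) = 1.516×10⁻⁸ N⁻¹.
So P = 0.0007238 / 1.516×10⁻⁸ = 47.75 kN.
σ_{cast iron} = P/A₁ = 47750/2475 = 19.29 MPa, compressive.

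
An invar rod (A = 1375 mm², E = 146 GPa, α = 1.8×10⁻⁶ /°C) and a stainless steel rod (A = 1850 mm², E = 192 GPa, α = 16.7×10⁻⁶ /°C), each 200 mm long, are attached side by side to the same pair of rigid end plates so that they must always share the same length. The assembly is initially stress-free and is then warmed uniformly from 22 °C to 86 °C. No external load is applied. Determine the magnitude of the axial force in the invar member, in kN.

P ≈ 122 kN (tensile in the invar)

Equilibrium of a rigid end plate with no external load gives equal and opposite internal forces ±P in the two members. Since α_{stainless steel} > α_{invar}, heating drives the stainless steel into compression and the invar into tension.
Equating the net (thermal + elastic) strains gives |α₁ − α₂|·ΔT = P·[1/(A₁E₁) + 1/(A₂E₂)].
|α₁ − α₂|·ΔT = 14.9×10⁻⁶ × 64 = 0.0009536.
1/(A₁E₁) + 1/(A₂E₂) = 1/(1375×146×10³) + 1/(1850×192×10³) = 7.797×10⁻⁹ N⁻¹.
P = 0.0009536 / 7.797×10⁻⁹ = 122300 N = 122.3 kN.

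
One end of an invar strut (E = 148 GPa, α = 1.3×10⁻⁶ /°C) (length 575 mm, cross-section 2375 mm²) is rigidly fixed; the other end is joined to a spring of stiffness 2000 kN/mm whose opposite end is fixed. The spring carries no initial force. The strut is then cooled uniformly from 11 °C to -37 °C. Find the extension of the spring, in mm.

δ ≈ 0.0084 mm

If the spring were absent the strut would shorten by αΔT L = 1.3×10⁻⁶ × 48 × 575 = 0.03588 mm.
With a force P in the spring, the elastic change of the strut is PL/(AE) and that of the spring is P/k; compatibility requires their sum to equal δ_free.
P [ L/(AE) + 1/k ] = δ_free → P [ 575/(2375×148×10³) + 1/(2000×10³) ] = 0.03588.
P = 0.03588 / 2.136×10⁻⁶ = 16800 N.
Spring extension = P/k = 16800/(2000×10³) = 0.008399 mm.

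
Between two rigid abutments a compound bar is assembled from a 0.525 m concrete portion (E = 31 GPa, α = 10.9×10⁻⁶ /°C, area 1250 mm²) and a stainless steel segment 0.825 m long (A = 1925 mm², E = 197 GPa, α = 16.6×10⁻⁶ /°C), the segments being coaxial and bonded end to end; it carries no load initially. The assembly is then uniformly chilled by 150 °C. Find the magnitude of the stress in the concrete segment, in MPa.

σ ≈ 148 MPa (tensile)

With the walls removed the bar would change length by δ_free = Σ αᵢΔT Lᵢ = 10.9×10⁻⁶×150×525 + 16.6×10⁻⁶×150×825 = 2.913 mm.
Since the ends are fixed, an axial force P builds up, equal in every segment, with P · Σ Lᵢ/(AᵢEᵢ) = δ_free.
Σ Lᵢ/(AᵢEᵢ) = 525/(1250×31×10³) + 825/(1925×197×10³) = 1.572×10⁻⁵ mm/N.
So P = 2.913 / 1.572×10⁻⁵ = 185.2 kN, tensile.
σ_{concrete} = P / A = 185200 / 1250 = 148.2 MPa.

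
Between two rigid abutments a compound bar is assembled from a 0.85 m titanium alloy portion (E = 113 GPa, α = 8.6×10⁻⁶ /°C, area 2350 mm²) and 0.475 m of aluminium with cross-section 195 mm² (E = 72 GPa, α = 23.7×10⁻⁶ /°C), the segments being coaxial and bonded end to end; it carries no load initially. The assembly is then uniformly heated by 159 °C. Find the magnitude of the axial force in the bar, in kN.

If the supports were absent, the total length change would be Σ αᵢΔT Lᵢ = 8.6×10⁻⁶×159×850 + 23.7×10⁻⁶×159×475 = 2.952 mm.
The rigid supports impose zero overall length change; the single axial force P common to all segments must satisfy P Σ Lᵢ/(AᵢEᵢ) = δ_free.
Σ Lᵢ/(AᵢEᵢ) = 850/(2350×113×10³) + 475/(195×72×10³) = 3.703×10⁻⁵ mm/N.
Hence P = δ_free / Σ(L/AE) = 2.952/3.703×10⁻⁵ = 79.72 kN (compressive).

P ≈ 79.7 kN (compressive)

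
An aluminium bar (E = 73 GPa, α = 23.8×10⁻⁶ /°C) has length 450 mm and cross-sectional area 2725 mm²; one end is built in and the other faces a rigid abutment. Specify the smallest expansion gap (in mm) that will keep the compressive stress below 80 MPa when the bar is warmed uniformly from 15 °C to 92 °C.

With no wall the bar would lengthen by αΔT L = 23.8×10⁻⁶ × 77 × 450 = 0.8247 mm.
At the allowable stress the elastic shortening the wall may impose is σL/E = 80 × 450 / (73×10³) = 0.4932 mm.
The gap must absorb the remainder: g_min = 0.8247 − 0.4932 = 0.3315 mm.

g ≈ 0.332 mm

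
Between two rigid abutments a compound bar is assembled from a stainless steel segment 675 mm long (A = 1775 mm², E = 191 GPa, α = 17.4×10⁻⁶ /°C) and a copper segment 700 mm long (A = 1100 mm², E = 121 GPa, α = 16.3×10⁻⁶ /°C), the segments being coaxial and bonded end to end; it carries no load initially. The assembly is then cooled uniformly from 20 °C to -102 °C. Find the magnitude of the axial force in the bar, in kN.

If the supports were absent, the total length change would be Σ αᵢΔT Lᵢ = 17.4×10⁻⁶×122×675 + 16.3×10⁻⁶×122×700 = 2.825 mm.
The rigid supports impose zero overall length change; the single axial force P common to all segments must satisfy P Σ Lᵢ/(AᵢEᵢ) = δ_free.
The series flexibility is Σ Lᵢ/(AᵢEᵢ) = 675/(1775×191×10³) + 700/(1100×121×10³) = 7.25×10⁻⁶ mm/N.
P = 2.825 / 7.25×10⁻⁶ = 389600 N = 389.6 kN, tensile.

P ≈ 390 kN (tensile)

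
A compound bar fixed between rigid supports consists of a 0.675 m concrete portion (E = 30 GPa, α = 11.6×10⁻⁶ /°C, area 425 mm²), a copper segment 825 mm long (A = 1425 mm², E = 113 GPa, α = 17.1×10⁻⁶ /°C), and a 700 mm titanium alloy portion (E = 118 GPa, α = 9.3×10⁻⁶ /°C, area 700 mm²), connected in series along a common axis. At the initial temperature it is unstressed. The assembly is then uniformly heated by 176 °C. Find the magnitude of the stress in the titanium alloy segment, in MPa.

σ ≈ 107 MPa (compressive)

With the walls removed the bar would change length by δ_free = Σ αᵢΔT Lᵢ = 11.6×10⁻⁶×176×675 + 17.1×10⁻⁶×176×825 + 9.3×10⁻⁶×176×700 = 5.007 mm.
The walls prevent any net length change, so an axial force P (same in every segment) develops. Compatibility: P · Σ Lᵢ/(AᵢEᵢ) = δ_free.
The series flexibility is Σ Lᵢ/(AᵢEᵢ) = 675/(425×30×10³) + 825/(1425×113×10³) + 700/(700×118×10³) = 6.654×10⁻⁵ mm/N.
P = 5.007 / 6.654×10⁻⁵ = 75250 N = 75.25 kN, compressive.
σ_{titanium alloy} = P / A = 75250 / 700 = 107.5 MPa.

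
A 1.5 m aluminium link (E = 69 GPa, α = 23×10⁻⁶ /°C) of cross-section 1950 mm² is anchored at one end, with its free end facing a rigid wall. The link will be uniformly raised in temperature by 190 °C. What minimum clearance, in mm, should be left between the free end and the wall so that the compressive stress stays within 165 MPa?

With no wall the link would lengthen by αΔT L = 23×10⁻⁶ × 190 × 1500 = 6.555 mm.
A stress of 165 MPa corresponds to the wall pushing the link back by σL/E = 165×1500/(69×10³) = 3.587 mm.
So the gap has to take up the difference, g_min = δ_free − σL/E = 6.555 − 3.587 = 2.968 mm.

g ≈ 2.97 mm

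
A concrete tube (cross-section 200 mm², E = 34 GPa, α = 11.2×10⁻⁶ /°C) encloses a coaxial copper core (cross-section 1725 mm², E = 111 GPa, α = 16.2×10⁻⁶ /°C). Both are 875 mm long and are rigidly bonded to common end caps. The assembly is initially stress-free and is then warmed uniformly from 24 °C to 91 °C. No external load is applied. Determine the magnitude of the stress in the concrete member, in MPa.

σ ≈ 11 MPa (tensile)

The copper has the larger α, so on heating it would change length more than the concrete if both were free. The rigid plates force a common final length, so the copper is put into compression and the concrete into tension, with equal and opposite forces P (no external load).
Setting the final lengths equal and cancelling L: (α₁ − α₂)ΔT = P/(A₁E₁) + P/(A₂E₂).
|α₁ − α₂|·ΔT = 5×10⁻⁶ × 67 = 0.000335.
1/(A₁E₁) + 1/(A₂E₂) = 1/(200×34×10³) + 1/(1725×111×10³) = 1.523×10⁻⁷ N⁻¹.
P = 0.000335 / 1.523×10⁻⁷ = 2200 N = 2.2 kN.
σ_{concrete} = P/A₁ = 2200/200 = 11 MPa, tensile.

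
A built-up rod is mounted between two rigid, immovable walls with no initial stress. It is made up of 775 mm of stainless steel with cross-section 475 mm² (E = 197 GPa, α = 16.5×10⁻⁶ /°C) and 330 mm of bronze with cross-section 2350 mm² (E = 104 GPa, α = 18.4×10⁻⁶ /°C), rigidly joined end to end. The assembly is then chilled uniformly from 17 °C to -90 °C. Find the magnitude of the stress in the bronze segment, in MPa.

σ ≈ 89.1 MPa (tensile)

Free thermal contraction of the whole bar: Σ αᵢΔT Lᵢ = 16.5×10⁻⁶×107×775 + 18.4×10⁻⁶×107×330 = 2.018 mm.
The rigid supports impose zero overall length change; the single axial force P common to all segments must satisfy P Σ Lᵢ/(AᵢEᵢ) = δ_free.
The series flexibility is Σ Lᵢ/(AᵢEᵢ) = 775/(475×197×10³) + 330/(2350×104×10³) = 9.632×10⁻⁶ mm/N.
P = 2.018 / 9.632×10⁻⁶ = 209500 N = 209.5 kN, tensile.
σ_{bronze} = P / A = 209500 / 2350 = 89.15 MPa.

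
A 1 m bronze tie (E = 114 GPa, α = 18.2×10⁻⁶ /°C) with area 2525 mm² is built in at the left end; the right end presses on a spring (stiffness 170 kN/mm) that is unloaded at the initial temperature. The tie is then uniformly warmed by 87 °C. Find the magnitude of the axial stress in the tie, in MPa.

If the spring were absent the tie would lengthen by αΔT L = 18.2×10⁻⁶ × 87 × 1000 = 1.583 mm.
With a force P in the spring, the elastic change of the tie is PL/(AE) and that of the spring is P/k; compatibility requires their sum to equal δ_free.
So P = δ_free / [L/(AE) + 1/k] = 1.583 / [ 1000/(2525×114×10³) + 1/(170×10³) ].
P = 1.583 / 9.356×10⁻⁶ = 169200 N.
σ = P/A = 169200/2525 = 67.02 MPa.

σ ≈ 67 MPa (compressive)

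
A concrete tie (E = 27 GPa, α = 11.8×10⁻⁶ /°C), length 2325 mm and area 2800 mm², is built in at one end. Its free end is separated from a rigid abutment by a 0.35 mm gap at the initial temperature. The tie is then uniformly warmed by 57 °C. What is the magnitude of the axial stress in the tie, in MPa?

Free thermal elongation = αΔT L = 11.8×10⁻⁶ × 57 × 2325 = 1.564 mm.
The gap closes (δ_free > 0.35 mm) and the wall then resists a further 1.564 − 0.35 = 1.214 mm of expansion.
Compatibility: PL/(AE) = 1.214 mm, so σ = P/A = E × (1.214/2325) = 14.1 MPa.

σ ≈ 14.1 MPa (compressive)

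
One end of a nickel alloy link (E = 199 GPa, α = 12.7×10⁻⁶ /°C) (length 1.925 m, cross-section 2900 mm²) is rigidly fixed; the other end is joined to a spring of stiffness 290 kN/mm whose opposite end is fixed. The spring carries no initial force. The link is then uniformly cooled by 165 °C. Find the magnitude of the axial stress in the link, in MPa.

σ ≈ 205 MPa (tensile)

If the spring were absent the link would shorten by αΔT L = 12.7×10⁻⁶ × 165 × 1925 = 4.034 mm.
Let P be the tensile force in the spring. The link extends elastically by PL/(AE) and the spring stretches by P/k; together these equal δ_free.
So P = δ_free / [L/(AE) + 1/k] = 4.034 / [ 1925/(2900×199×10³) + 1/(290×10³) ].
P = 4.034 / 6.784×10⁻⁶ = 594600 N.
σ = P/A = 594600/2900 = 205 MPa.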